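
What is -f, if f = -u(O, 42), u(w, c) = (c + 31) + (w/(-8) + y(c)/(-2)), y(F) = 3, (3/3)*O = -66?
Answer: 319/4 ≈ 79.750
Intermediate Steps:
O = -66
u(w, c) = 59/2 + c - w/8 (u(w, c) = (c + 31) + (w/(-8) + 3/(-2)) = (31 + c) + (w*(-⅛) + 3*(-½)) = (31 + c) + (-w/8 - 3/2) = (31 + c) + (-3/2 - w/8) = 59/2 + c - w/8)
f = -319/4 (f = -(59/2 + 42 - ⅛*(-66)) = -(59/2 + 42 + 33/4) = -1*319/4 = -319/4 ≈ -79.750)
-f = -1*(-319/4) = 319/4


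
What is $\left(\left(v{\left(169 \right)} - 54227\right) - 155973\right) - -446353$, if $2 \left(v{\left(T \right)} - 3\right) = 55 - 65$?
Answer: $236151$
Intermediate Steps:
$v{\left(T \right)} = -2$ ($v{\left(T \right)} = 3 + \frac{55 - 65}{2} = 3 + \frac{1}{2} \left(-10\right) = 3 - 5 = -2$)
$\left(\left(v{\left(169 \right)} - 54227\right) - 155973\right) - -446353 = \left(\left(-2 - 54227\right) - 155973\right) - -446353 = \left(-54229 - 155973\right) + 446353 = -210202 + 446353 = 236151$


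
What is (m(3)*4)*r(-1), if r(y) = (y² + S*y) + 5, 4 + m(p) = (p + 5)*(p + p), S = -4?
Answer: 1760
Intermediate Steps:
m(p) = -4 + 2*p*(5 + p) (m(p) = -4 + (p + 5)*(p + p) = -4 + (5 + p)*(2*p) = -4 + 2*p*(5 + p))
r(y) = 5 + y² - 4*y (r(y) = (y² - 4*y) + 5 = 5 + y² - 4*y)
(m(3)*4)*r(-1) = ((-4 + 2*3² + 10*3)*4)*(5 + (-1)² - 4*(-1)) = ((-4 + 2*9 + 30)*4)*(5 + 1 + 4) = ((-4 + 18 + 30)*4)*10 = (44*4)*10 = 176*10 = 1760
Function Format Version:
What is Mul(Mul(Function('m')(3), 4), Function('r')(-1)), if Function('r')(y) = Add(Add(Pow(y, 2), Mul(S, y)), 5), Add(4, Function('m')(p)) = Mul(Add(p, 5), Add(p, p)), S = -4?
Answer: 1760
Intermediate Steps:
Function('m')(p) = Add(-4, Mul(2, p, Add(5, p))) (Function('m')(p) = Add(-4, Mul(Add(p, 5), Add(p, p))) = Add(-4, Mul(Add(5, p), Mul(2, p))) = Add(-4, Mul(2, p, Add(5, p))))
Function('r')(y) = Add(5, Pow(y, 2), Mul(-4, y)) (Function('r')(y) = Add(Add(Pow(y, 2), Mul(-4, y)), 5) = Add(5, Pow(y, 2), Mul(-4, y)))
Mul(Mul(Function('m')(3), 4), Function('r')(-1)) = Mul(Mul(Add(-4, Mul(2, Pow(3, 2)), Mul(10, 3)), 4), Add(5, Pow(-1, 2), Mul(-4, -1))) = Mul(Mul(Add(-4, Mul(2, 9), 30), 4), Add(5, 1, 4)) = Mul(Mul(Add(-4, 18, 30), 4), 10) = Mul(Mul(44, 4), 10) = Mul(176, 10) = 1760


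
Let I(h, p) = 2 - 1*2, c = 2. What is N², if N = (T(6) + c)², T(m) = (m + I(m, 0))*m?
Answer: 2085136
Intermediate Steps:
I(h, p) = 0 (I(h, p) = 2 - 2 = 0)
T(m) = m² (T(m) = (m + 0)*m = m*m = m²)
N = 1444 (N = (6² + 2)² = (36 + 2)² = 38² = 1444)
N² = 1444² = 2085136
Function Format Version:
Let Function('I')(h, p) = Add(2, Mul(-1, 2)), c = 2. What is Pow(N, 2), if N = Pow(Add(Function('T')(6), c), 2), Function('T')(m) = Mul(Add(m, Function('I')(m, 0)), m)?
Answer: 2085136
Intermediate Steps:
Function('I')(h, p) = 0 (Function('I')(h, p) = Add(2, -2) = 0)
Function('T')(m) = Pow(m, 2) (Function('T')(m) = Mul(Add(m, 0), m) = Mul(m, m) = Pow(m, 2))
N = 1444 (N = Pow(Add(Pow(6, 2), 2), 2) = Pow(Add(36, 2), 2) = Pow(38, 2) = 1444)
Pow(N, 2) = Pow(1444, 2) = 2085136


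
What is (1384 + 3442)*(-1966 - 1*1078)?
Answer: -14690344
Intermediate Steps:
(1384 + 3442)*(-1966 - 1*1078) = 4826*(-1966 - 1078) = 4826*(-3044) = -14690344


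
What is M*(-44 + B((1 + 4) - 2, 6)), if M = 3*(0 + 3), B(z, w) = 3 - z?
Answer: -396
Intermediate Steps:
M = 9 (M = 3*3 = 9)
M*(-44 + B((1 + 4) - 2, 6)) = 9*(-44 + (3 - ((1 + 4) - 2))) = 9*(-44 + (3 - (5 - 2))) = 9*(-44 + (3 - 1*3)) = 9*(-44 + (3 - 3)) = 9*(-44 + 0) = 9*(-44) = -396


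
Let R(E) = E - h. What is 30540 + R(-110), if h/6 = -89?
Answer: 30964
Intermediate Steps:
h = -534 (h = 6*(-89) = -534)
R(E) = 534 + E (R(E) = E - 1*(-534) = E + 534 = 534 + E)
30540 + R(-110) = 30540 + (534 - 110) = 30540 + 424 = 30964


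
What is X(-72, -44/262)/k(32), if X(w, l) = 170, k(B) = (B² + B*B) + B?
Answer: 17/208 ≈ 0.081731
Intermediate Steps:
k(B) = B + 2*B² (k(B) = (B² + B²) + B = 2*B² + B = B + 2*B²)
X(-72, -44/262)/k(32) = 170/((32*(1 + 2*32))) = 170/((32*(1 + 64))) = 170/((32*65)) = 170/2080 = 170*(1/2080) = 17/208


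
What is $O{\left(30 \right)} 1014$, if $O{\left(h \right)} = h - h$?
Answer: $0$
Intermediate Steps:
$O{\left(h \right)} = 0$
$O{\left(30 \right)} 1014 = 0 \cdot 1014 = 0$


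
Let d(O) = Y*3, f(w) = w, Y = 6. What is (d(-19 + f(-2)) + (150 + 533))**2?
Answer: 491401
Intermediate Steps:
d(O) = 18 (d(O) = 6*3 = 18)
(d(-19 + f(-2)) + (150 + 533))**2 = (18 + (150 + 533))**2 = (18 + 683)**2 = 701**2 = 491401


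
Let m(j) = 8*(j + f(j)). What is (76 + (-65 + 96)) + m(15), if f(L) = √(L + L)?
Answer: 227 + 8*√30 ≈ 270.82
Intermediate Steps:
f(L) = √2*√L (f(L) = √(2*L) = √2*√L)
m(j) = 8*j + 8*√2*√j (m(j) = 8*(j + √2*√j) = 8*j + 8*√2*√j)
(76 + (-65 + 96)) + m(15) = (76 + (-65 + 96)) + (8*15 + 8*√2*√15) = (76 + 31) + (120 + 8*√30) = 107 + (120 + 8*√30) = 227 + 8*√30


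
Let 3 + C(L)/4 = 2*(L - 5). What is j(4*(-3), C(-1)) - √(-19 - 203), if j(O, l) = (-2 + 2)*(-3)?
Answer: -I*√222 ≈ -14.9*I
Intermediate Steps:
C(L) = -52 + 8*L (C(L) = -12 + 4*(2*(L - 5)) = -12 + 4*(2*(-5 + L)) = -12 + 4*(-10 + 2*L) = -12 + (-40 + 8*L) = -52 + 8*L)
j(O, l) = 0 (j(O, l) = 0*(-3) = 0)
j(4*(-3), C(-1)) - √(-19 - 203) = 0 - √(-19 - 203) = 0 - √(-222) = 0 - I*√222 = -I*√222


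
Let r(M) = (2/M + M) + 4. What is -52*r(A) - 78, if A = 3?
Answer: -1430/3 ≈ -476.67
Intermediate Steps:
r(M) = 4 + M + 2/M (r(M) = (M + 2/M) + 4 = 4 + M + 2/M)
-52*r(A) - 78 = -52*(4 + 3 + 2/3) - 78 = -52*23/3 - 78 = -1196/3 - 78 = -1430/3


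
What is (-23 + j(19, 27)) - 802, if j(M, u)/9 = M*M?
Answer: 2424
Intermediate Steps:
j(M, u) = 9*M² (j(M, u) = 9*(M*M) = 9*M²)
(-23 + j(19, 27)) - 802 = (-23 + 9*19²) - 802 = (-23 + 9*361) - 802 = (-23 + 3249) - 802 = 3226 - 802 = 2424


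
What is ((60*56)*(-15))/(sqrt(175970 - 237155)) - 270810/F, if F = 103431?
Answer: -90270/34477 + 3360*I*sqrt(61185)/4079 ≈ -2.6183 + 203.75*I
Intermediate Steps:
((60*56)*(-15))/(sqrt(175970 - 237155)) - 270810/F = ((60*56)*(-15))/(sqrt(175970 - 237155)) - 270810/103431 = (3360*(-15))/(sqrt(-61185)) - 270810*1/103431 = -50400*(-I*sqrt(61185)/61185) - 90270/34477 = -(-3360)*I*sqrt(61185)/4079 - 90270/34477 = 3360*I*sqrt(61185)/4079 - 90270/34477 = -90270/34477 + 3360*I*sqrt(61185)/4079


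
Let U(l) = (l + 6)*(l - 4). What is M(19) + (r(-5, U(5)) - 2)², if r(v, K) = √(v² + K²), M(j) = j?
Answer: 169 - 4*√146 ≈ 120.67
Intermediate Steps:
U(l) = (-4 + l)*(6 + l) (U(l) = (6 + l)*(-4 + l) = (-4 + l)*(6 + l))
r(v, K) = √(K² + v²)
M(19) + (r(-5, U(5)) - 2)² = 19 + (√((-24 + 5² + 2*5)² + (-5)²) - 2)² = 19 + (√((-24 + 25 + 10)² + 25) - 2)² = 19 + (√(11² + 25) - 2)² = 19 + (√(121 + 25) - 2)² = 19 + (√146 - 2)² = 19 + (-2 + √146)²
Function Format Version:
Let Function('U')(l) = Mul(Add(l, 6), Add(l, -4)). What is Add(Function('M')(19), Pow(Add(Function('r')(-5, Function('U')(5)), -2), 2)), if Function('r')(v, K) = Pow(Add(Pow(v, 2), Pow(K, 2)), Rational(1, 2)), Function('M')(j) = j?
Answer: Add(169, Mul(-4, Pow(146, Rational(1, 2)))) ≈ 120.67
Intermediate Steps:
Function('U')(l) = Mul(Add(-4, l), Add(6, l)) (Function('U')(l) = Mul(Add(6, l), Add(-4, l)) = Mul(Add(-4, l), Add(6, l)))
Function('r')(v, K) = Pow(Add(Pow(K, 2), Pow(v, 2)), Rational(1, 2))
Add(Function('M')(19), Pow(Add(Function('r')(-5, Function('U')(5)), -2), 2)) = Add(19, Pow(Add(Pow(Add(Pow(Add(-24, Pow(5, 2), Mul(2, 5)), 2), Pow(-5, 2)), Rational(1, 2)), -2), 2)) = Add(19, Pow(Add(Pow(Add(Pow(Add(-24, 25, 10), 2), 25), Rational(1, 2)), -2), 2)) = Add(19, Pow(Add(Pow(Add(Pow(11, 2), 25), Rational(1, 2)), -2), 2)) = Add(19, Pow(Add(Pow(Add(121, 25), Rational(1, 2)), -2), 2)) = Add(19, Pow(Add(Pow(146, Rational(1, 2)), -2), 2)) = Add(19, Pow(Add(-2, Pow(146, Rational(1, 2))), 2))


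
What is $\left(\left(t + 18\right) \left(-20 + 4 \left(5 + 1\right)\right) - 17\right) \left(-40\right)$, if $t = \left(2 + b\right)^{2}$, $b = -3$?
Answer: $-2360$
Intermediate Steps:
$t = 1$ ($t = \left(2 - 3\right)^{2} = \left(-1\right)^{2} = 1$)
$\left(\left(t + 18\right) \left(-20 + 4 \left(5 + 1\right)\right) - 17\right) \left(-40\right) = \left(\left(1 + 18\right) \left(-20 + 4 \left(5 + 1\right)\right) - 17\right) \left(-40\right) = \left(19 \left(-20 + 4 \cdot 6\right) - 17\right) \left(-40\right) = \left(19 \left(-20 + 24\right) - 17\right) \left(-40\right) = \left(19 \cdot 4 - 17\right) \left(-40\right) = \left(76 - 17\right) \left(-40\right) = 59 \left(-40\right) = -2360$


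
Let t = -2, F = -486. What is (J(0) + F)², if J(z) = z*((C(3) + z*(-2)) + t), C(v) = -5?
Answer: 236196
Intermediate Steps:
J(z) = z*(-7 - 2*z) (J(z) = z*((-5 + z*(-2)) - 2) = z*((-5 - 2*z) - 2) = z*(-7 - 2*z))
(J(0) + F)² = (-1*0*(7 + 2*0) - 486)² = (-1*0*(7 + 0) - 486)² = (-1*0*7 - 486)² = (0 - 486)² = (-486)² = 236196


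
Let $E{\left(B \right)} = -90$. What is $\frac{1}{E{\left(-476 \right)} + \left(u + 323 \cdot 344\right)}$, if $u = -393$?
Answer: $\frac{1}{110629} \approx 9.0392 \cdot 10^{-6}$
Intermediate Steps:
$\frac{1}{E{\left(-476 \right)} + \left(u + 323 \cdot 344\right)} = \frac{1}{-90 + \left(-393 + 323 \cdot 344\right)} = \frac{1}{-90 + \left(-393 + 111112\right)} = \frac{1}{-90 + 110719} = \frac{1}{110629}$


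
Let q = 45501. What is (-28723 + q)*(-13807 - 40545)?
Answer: -911917856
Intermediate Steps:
(-28723 + q)*(-13807 - 40545) = (-28723 + 45501)*(-13807 - 40545) = 16778*(-54352) = -911917856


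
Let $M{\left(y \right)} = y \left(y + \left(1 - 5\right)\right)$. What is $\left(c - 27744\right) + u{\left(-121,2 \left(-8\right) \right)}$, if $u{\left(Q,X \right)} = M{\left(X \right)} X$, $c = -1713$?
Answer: $-34577$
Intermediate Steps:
$M{\left(y \right)} = y \left(-4 + y\right)$ ($M{\left(y \right)} = y \left(y - 4\right) = y \left(-4 + y\right)$)
$u{\left(Q,X \right)} = X^{2} \left(-4 + X\right)$ ($u{\left(Q,X \right)} = X \left(-4 + X\right) X = X^{2} \left(-4 + X\right)$)
$\left(c - 27744\right) + u{\left(-121,2 \left(-8\right) \right)} = \left(-1713 - 27744\right) + \left(2 \left(-8\right)\right)^{2} \left(-4 + 2 \left(-8\right)\right) = -29457 + \left(-16\right)^{2} \left(-4 - 16\right) = -29457 + 256 \left(-20\right) = -29457 - 5120 = -34577$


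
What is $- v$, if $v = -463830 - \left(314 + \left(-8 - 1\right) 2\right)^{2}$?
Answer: $551446$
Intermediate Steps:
$v = -551446$ ($v = -463830 - \left(314 - 18\right)^{2} = -463830 - 296^{2} = -463830 - 87616 = -551446$)
$- v = \left(-1\right) \left(-551446\right) = 551446$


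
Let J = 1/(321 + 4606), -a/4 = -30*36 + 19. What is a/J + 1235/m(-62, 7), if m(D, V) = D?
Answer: 1296430421/62 ≈ 2.0910e+7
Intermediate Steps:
a = 4244 (a = -4*(-30*36 + 19) = -4*(-1080 + 19) = -4*(-1061) = 4244)
J = 1/4927 ≈ 0.00020296
a/J + 1235/m(-62, 7) = 4244/(1/4927) + 1235/(-62) = 4244*4927 + 1235*(-1/62) = 20910188 - 1235/62 = 1296430421/62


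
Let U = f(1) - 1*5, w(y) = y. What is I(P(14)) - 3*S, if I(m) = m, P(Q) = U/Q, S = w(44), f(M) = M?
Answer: -926/7 ≈ -132.29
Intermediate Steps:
S = 44
U = -4 (U = 1 - 1*5 = 1 - 5 = -4)
P(Q) = -4/Q
I(P(14)) - 3*S = -4/14 - 3*44 = -4*1/14 - 132 = -2/7 - 132 = -926/7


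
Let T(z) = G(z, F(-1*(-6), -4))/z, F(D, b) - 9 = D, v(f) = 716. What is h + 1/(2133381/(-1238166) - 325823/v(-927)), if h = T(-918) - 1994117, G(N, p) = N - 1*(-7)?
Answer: -123550284337975937623/61957420596342 ≈ -1.9941e+6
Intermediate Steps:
F(D, b) = 9 + D
G(N, p) = 7 + N (G(N, p) = N + 7 = 7 + N)
T(z) = (7 + z)/z
h = -1830598495/918 (h = (7 - 918)/(-918) - 1994117 = -1/918*(-911) - 1994117 = 911/918 - 1994117 = -1830598495/918 ≈ -1.9941e+6)
h + 1/(2133381/(-1238166) - 325823/v(-927)) = -1830598495/918 + 1/(2133381/(-1238166) - 325823/716) = -1830598495/918 + 1/(2133381*(-1/1238166) - 325823*1/716) = -1830598495/918 + 1/(-711127/412722 - 325823/716) = -1830598495/918 + 1/(-67491743569/147754476) = -1830598495/918 - 147754476/67491743569 = -123550284337975937623/61957420596342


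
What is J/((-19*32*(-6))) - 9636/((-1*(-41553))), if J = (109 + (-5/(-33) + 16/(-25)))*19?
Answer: 40621579/121888800 ≈ 0.33327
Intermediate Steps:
J = 1700918/825 (J = (109 + (-5*(-1/33) + 16*(-1/25)))*19 = (109 + (5/33 - 16/25))*19 = (109 - 403/825)*19 = (89522/825)*19 = 1700918/825 ≈ 2061.7)
J/((-19*32*(-6))) - 9636/((-1*(-41553))) = 1700918/(825*((-19*32*(-6)))) - 9636/((-1*(-41553))) = 1700918/(825*((-608*(-6)))) - 9636/41553 = (1700918/825)/3648 - 9636*1/41553 = (1700918/825)*(1/3648) - 3212/13851 = 44761/79200 - 3212/13851 = 40621579/121888800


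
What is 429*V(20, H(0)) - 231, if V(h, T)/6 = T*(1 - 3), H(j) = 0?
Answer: -231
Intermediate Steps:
V(h, T) = -12*T (V(h, T) = 6*(T*(1 - 3)) = 6*(T*(-2)) = 6*(-2*T) = -12*T)
429*V(20, H(0)) - 231 = 429*(-12*0) - 231 = 429*0 - 231 = 0 - 231 = -231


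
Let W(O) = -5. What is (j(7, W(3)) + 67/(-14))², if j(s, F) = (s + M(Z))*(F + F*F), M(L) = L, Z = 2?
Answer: 6017209/196 ≈ 30700.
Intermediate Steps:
j(s, F) = (2 + s)*(F + F²) (j(s, F) = (s + 2)*(F + F*F) = (2 + s)*(F + F²))
(j(7, W(3)) + 67/(-14))² = (-5*(2 + 7 + 2*(-5) - 5*7) + 67/(-14))² = (-5*(2 + 7 - 10 - 35) + 67*(-1/14))² = (-5*(-36) - 67/14)² = (180 - 67/14)² = (2453/14)² = 6017209/196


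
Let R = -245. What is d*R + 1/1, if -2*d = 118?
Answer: 14456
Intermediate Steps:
d = -59 (d = -1/2*118 = -59)
d*R + 1/1 = -59*(-245) + 1/1 = 14455 + 1 = 14456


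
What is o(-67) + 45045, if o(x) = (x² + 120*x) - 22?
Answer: 41472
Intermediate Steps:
o(x) = -22 + x² + 120*x
o(-67) + 45045 = (-22 + (-67)² + 120*(-67)) + 45045 = (-22 + 4489 - 8040) + 45045 = -3573 + 45045 = 41472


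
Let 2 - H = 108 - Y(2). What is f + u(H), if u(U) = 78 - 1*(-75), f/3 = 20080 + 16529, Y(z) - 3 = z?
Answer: 109980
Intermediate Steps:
Y(z) = 3 + z
f = 109827 (f = 3*(20080 + 16529) = 3*36609 = 109827)
H = -101 (H = 2 - (108 - (3 + 2)) = 2 - (108 - 1*5) = 2 - (108 - 5) = 2 - 1*103 = 2 - 103 = -101)
u(U) = 153 (u(U) = 78 + 75 = 153)
f + u(H) = 109827 + 153 = 109980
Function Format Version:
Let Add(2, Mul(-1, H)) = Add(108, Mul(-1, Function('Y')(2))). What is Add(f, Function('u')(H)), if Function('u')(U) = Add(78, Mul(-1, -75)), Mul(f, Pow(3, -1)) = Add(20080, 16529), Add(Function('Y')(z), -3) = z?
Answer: 109980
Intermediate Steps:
Function('Y')(z) = Add(3, z)
f = 109827 (f = Mul(3, Add(20080, 16529)) = Mul(3, 36609) = 109827)
H = -101 (H = Add(2, Mul(-1, Add(108, Mul(-1, Add(3, 2))))) = Add(2, Mul(-1, Add(108, Mul(-1, 5)))) = Add(2, Mul(-1, Add(108, -5))) = Add(2, Mul(-1, 103)) = Add(2, -103) = -101)
Function('u')(U) = 153 (Function('u')(U) = Add(78, 75) = 153)
Add(f, Function('u')(H)) = Add(109827, 153) = 109980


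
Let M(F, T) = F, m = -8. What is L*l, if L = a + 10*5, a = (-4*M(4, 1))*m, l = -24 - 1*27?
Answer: -9078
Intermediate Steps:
l = -51 (l = -24 - 27 = -51)
a = 128 (a = -4*4*(-8) = -16*(-8) = 128)
L = 178 (L = 128 + 10*5 = 128 + 50 = 178)
L*l = 178*(-51) = -9078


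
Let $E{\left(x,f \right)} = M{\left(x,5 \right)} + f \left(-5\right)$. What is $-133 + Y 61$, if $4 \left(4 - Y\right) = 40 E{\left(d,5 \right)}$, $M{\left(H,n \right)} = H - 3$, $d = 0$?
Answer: $17191$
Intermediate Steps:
$M{\left(H,n \right)} = -3 + H$
$E{\left(x,f \right)} = -3 + x - 5 f$ ($E{\left(x,f \right)} = \left(-3 + x\right) + f \left(-5\right) = \left(-3 + x\right) - 5 f = -3 + x - 5 f$)
$Y = 284$ ($Y = 4 - \frac{40 \left(-3 + 0 - 25\right)}{4} = 4 - \frac{40 \left(-28\right)}{4} = 4 - -280 = 4 + 280 = 284$)
$-133 + Y 61 = -133 + 284 \cdot 61 = -133 + 17324 = 17191$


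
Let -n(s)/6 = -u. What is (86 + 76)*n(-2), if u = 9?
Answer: 8748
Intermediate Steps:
n(s) = 54 (n(s) = -(-6)*9 = -6*(-9) = 54)
(86 + 76)*n(-2) = (86 + 76)*54 = 162*54 = 8748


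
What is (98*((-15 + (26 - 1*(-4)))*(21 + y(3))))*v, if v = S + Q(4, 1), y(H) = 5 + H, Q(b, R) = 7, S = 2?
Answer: 383670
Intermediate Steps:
v = 9 (v = 2 + 7 = 9)
(98*((-15 + (26 - 1*(-4)))*(21 + y(3))))*v = (98*((-15 + (26 - 1*(-4)))*(21 + (5 + 3))))*9 = (98*((-15 + (26 + 4))*(21 + 8)))*9 = (98*((-15 + 30)*29))*9 = (98*(15*29))*9 = (98*435)*9 = 42630*9 = 383670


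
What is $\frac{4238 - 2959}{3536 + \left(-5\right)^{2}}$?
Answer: $\frac{1279}{3561} \approx 0.35917$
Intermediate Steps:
$\frac{4238 - 2959}{3536 + \left(-5\right)^{2}} = \frac{1279}{3536 + 25} = \frac{1279}{3561}$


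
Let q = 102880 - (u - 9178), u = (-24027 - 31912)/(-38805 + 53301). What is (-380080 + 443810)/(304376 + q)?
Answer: 923830080/6036683203 ≈ 0.15304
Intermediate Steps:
u = -55939/14496 ≈ -3.8589
q = 1624448707/14496 (q = 102880 - (-55939/14496 - 9178) = 102880 - 1*(-133100227/14496) = 102880 + 133100227/14496 = 1624448707/14496 ≈ 1.1206e+5)
(-380080 + 443810)/(304376 + q) = (-380080 + 443810)/(304376 + 1624448707/14496) = 63730/(6036683203/14496) = 63730*(14496/6036683203) = 923830080/6036683203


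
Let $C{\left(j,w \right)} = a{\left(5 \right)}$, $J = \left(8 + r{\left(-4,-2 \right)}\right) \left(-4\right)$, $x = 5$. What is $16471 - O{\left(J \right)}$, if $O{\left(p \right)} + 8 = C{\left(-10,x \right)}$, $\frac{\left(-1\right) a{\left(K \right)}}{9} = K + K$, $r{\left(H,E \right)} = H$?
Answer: $16569$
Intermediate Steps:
$a{\left(K \right)} = - 18 K$ ($a{\left(K \right)} = - 9 \left(K + K\right) = - 9 \cdot 2 K = - 18 K$)
$J = -16$ ($J = \left(8 - 4\right) \left(-4\right) = 4 \left(-4\right) = -16$)
$C{\left(j,w \right)} = -90$ ($C{\left(j,w \right)} = \left(-18\right) 5 = -90$)
$O{\left(p \right)} = -98$ ($O{\left(p \right)} = -8 - 90 = -98$)
$16471 - O{\left(J \right)} = 16471 - -98 = 16471 + 98 = 16569$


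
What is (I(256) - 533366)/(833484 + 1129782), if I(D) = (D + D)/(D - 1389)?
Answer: -100717365/370730063 ≈ -0.27167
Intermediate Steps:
I(D) = 2*D/(-1389 + D) (I(D) = (2*D)/(-1389 + D) = 2*D/(-1389 + D))
(I(256) - 533366)/(833484 + 1129782) = (2*256/(-1389 + 256) - 533366)/(833484 + 1129782) = (2*256/(-1133) - 533366)/1963266 = (2*256*(-1/1133) - 533366)*(1/1963266) = (-512/1133 - 533366)*(1/1963266) = -604304190/1133*1/1963266 = -100717365/370730063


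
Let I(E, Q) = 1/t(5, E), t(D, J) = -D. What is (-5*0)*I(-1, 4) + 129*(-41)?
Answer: -5289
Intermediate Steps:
I(E, Q) = -1/5 (I(E, Q) = 1/(-1*5) = 1/(-5) = -1/5)
(-5*0)*I(-1, 4) + 129*(-41) = -5*0*(-1/5) + 129*(-41) = 0*(-1/5) - 5289 = 0 - 5289 = -5289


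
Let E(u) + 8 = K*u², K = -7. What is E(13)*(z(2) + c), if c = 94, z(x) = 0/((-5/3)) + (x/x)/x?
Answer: -225099/2 ≈ -1.1255e+5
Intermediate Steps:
E(u) = -8 - 7*u²
z(x) = 1/x (z(x) = 0/((-5*⅓)) + 1/x = 0/(-5/3) + 1/x = 0*(-⅗) + 1/x = 0 + 1/x = 1/x)
E(13)*(z(2) + c) = (-8 - 7*13²)*(1/2 + 94) = (-8 - 7*169)*(½ + 94) = (-8 - 1183)*(189/2) = -1191*189/2 = -225099/2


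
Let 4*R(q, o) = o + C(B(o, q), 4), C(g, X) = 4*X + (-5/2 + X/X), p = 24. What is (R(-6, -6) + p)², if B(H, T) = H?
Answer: 43681/64 ≈ 682.52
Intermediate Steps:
C(g, X) = -3/2 + 4*X (C(g, X) = 4*X + (-5*½ + 1) = 4*X + (-5/2 + 1) = 4*X - 3/2 = -3/2 + 4*X)
R(q, o) = 29/8 + o/4 (R(q, o) = (o + (-3/2 + 4*4))/4 = (o + (-3/2 + 16))/4 = (o + 29/2)/4 = (29/2 + o)/4 = 29/8 + o/4)
(R(-6, -6) + p)² = ((29/8 + (¼)*(-6)) + 24)² = ((29/8 - 3/2) + 24)² = (17/8 + 24)² = (209/8)² = 43681/64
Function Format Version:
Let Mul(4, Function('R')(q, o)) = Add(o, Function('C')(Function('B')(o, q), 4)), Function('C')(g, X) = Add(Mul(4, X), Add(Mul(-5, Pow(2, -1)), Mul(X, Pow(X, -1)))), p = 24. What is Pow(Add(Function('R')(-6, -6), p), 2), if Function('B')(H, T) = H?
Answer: Rational(43681, 64) ≈ 682.52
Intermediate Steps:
Function('C')(g, X) = Add(Rational(-3, 2), Mul(4, X)) (Function('C')(g, X) = Add(Mul(4, X), Add(Mul(-5, Rational(1, 2)), 1)) = Add(Mul(4, X), Add(Rational(-5, 2), 1)) = Add(Mul(4, X), Rational(-3, 2)) = Add(Rational(-3, 2), Mul(4, X)))
Function('R')(q, o) = Add(Rational(29, 8), Mul(Rational(1, 4), o)) (Function('R')(q, o) = Mul(Rational(1, 4), Add(o, Add(Rational(-3, 2), Mul(4, 4)))) = Mul(Rational(1, 4), Add(o, Add(Rational(-3, 2), 16))) = Mul(Rational(1, 4), Add(o, Rational(29, 2))) = Mul(Rational(1, 4), Add(Rational(29, 2), o)) = Add(Rational(29, 8), Mul(Rational(1, 4), o)))
Pow(Add(Function('R')(-6, -6), p), 2) = Pow(Add(Add(Rational(29, 8), Mul(Rational(1, 4), -6)), 24), 2) = Pow(Add(Add(Rational(29, 8), Rational(-3, 2)), 24), 2) = Pow(Add(Rational(17, 8), 24), 2) = Pow(Rational(209, 8), 2) = Rational(43681, 64)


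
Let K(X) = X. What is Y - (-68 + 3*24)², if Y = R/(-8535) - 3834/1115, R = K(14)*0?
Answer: -21674/1115 ≈ -19.439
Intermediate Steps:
R = 0 (R = 14*0 = 0)
Y = -3834/1115 (Y = 0/(-8535) - 3834/1115 = 0*(-1/8535) - 3834*1/1115 = 0 - 3834/1115 = -3834/1115 ≈ -3.4386)
Y - (-68 + 3*24)² = -3834/1115 - (-68 + 3*24)² = -3834/1115 - (-68 + 72)² = -3834/1115 - 1*4² = -3834/1115 - 1*16 = -3834/1115 - 16 = -21674/1115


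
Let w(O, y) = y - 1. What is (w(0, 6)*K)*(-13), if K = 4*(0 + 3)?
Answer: -780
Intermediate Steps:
w(O, y) = -1 + y
K = 12 (K = 4*3 = 12)
(w(0, 6)*K)*(-13) = ((-1 + 6)*12)*(-13) = (5*12)*(-13) = 60*(-13) = -780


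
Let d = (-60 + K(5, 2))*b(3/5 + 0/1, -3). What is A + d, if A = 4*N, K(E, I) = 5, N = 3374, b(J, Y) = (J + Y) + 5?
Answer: 13353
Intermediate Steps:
b(J, Y) = 5 + J + Y
A = 13496 (A = 4*3374 = 13496)
d = -143 (d = (-60 + 5)*(5 + (3/5 + 0/1) - 3) = -55*(5 + (3*(⅕) + 0*1) - 3) = -55*(5 + (⅗ + 0) - 3) = -55*(5 + ⅗ - 3) = -55*13/5 = -143)
A + d = 13496 - 143 = 13353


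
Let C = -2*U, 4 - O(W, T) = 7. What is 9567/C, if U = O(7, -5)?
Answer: 3189/2 ≈ 1594.5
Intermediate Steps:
O(W, T) = -3 (O(W, T) = 4 - 1*7 = 4 - 7 = -3)
U = -3
C = 6 (C = -2*(-3) = 6)
9567/C = 9567/6 = 9567*(1/6) = 3189/2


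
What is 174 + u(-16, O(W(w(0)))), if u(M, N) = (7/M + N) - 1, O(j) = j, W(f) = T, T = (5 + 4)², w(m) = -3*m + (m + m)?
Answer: 4057/16 ≈ 253.56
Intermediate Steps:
w(m) = -m (w(m) = -3*m + 2*m = -m)
T = 81 (T = 9² = 81)
W(f) = 81
u(M, N) = -1 + N + 7/M (u(M, N) = (N + 7/M) - 1 = -1 + N + 7/M)
174 + u(-16, O(W(w(0)))) = 174 + (-1 + 81 + 7/(-16)) = 174 + (-1 + 81 + 7*(-1/16)) = 174 + (-1 + 81 - 7/16) = 174 + 1273/16 = 4057/16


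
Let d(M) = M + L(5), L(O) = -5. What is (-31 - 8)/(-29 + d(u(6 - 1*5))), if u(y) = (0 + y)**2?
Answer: 13/11 ≈ 1.1818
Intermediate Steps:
u(y) = y**2
d(M) = -5 + M (d(M) = M - 5 = -5 + M)
(-31 - 8)/(-29 + d(u(6 - 1*5))) = (-31 - 8)/(-29 + (-5 + (6 - 1*5)**2)) = -39/(-29 + (-5 + (6 - 5)**2)) = -39/(-29 + (-5 + 1**2)) = -39/(-29 + (-5 + 1)) = -39/(-29 - 4) = -39/(-33) = -1/33*(-39) = 13/11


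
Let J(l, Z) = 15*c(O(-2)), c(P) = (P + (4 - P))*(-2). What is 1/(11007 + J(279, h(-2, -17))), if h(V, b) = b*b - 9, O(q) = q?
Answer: 1/10887 ≈ 9.1853e-5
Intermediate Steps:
h(V, b) = -9 + b² (h(V, b) = b² - 9 = -9 + b²)
c(P) = -8 (c(P) = 4*(-2) = -8)
J(l, Z) = -120 (J(l, Z) = 15*(-8) = -120)
1/(11007 + J(279, h(-2, -17))) = 1/(11007 - 120) = 1/10887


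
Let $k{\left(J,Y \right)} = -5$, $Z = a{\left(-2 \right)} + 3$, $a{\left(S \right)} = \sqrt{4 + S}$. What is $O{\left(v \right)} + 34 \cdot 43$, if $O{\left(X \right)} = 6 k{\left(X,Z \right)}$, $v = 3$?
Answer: $1432$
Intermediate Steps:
$Z = 3 + \sqrt{2}$ ($Z = \sqrt{4 - 2} + 3 = \sqrt{2} + 3 = 3 + \sqrt{2} \approx 4.4142$)
$O{\left(X \right)} = -30$ ($O{\left(X \right)} = 6 \left(-5\right) = -30$)
$O{\left(v \right)} + 34 \cdot 43 = -30 + 34 \cdot 43 = -30 + 1462 = 1432$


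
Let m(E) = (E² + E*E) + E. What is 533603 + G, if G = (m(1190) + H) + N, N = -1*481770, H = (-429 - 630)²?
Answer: 4006704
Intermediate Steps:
H = 1121481 (H = (-1059)² = 1121481)
N = -481770
m(E) = E + 2*E² (m(E) = (E² + E²) + E = 2*E² + E = E + 2*E²)
G = 3473101 (G = (1190*(1 + 2*1190) + 1121481) - 481770 = (1190*(1 + 2380) + 1121481) - 481770 = (1190*2381 + 1121481) - 481770 = (2833390 + 1121481) - 481770 = 3954871 - 481770 = 3473101)
533603 + G = 533603 + 3473101 = 4006704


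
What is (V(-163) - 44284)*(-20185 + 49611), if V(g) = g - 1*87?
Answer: -1310457484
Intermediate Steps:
V(g) = -87 + g (V(g) = g - 87 = -87 + g)
(V(-163) - 44284)*(-20185 + 49611) = ((-87 - 163) - 44284)*(-20185 + 49611) = (-250 - 44284)*29426 = -44534*29426 = -1310457484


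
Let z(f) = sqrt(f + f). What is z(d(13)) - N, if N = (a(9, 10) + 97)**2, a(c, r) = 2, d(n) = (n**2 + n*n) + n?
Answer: -9801 + 3*sqrt(78) ≈ -9774.5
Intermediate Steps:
d(n) = n + 2*n**2 (d(n) = (n**2 + n**2) + n = 2*n**2 + n = n + 2*n**2)
z(f) = sqrt(2)*sqrt(f) (z(f) = sqrt(2*f) = sqrt(2)*sqrt(f))
N = 9801 (N = (2 + 97)**2 = 99**2 = 9801)
z(d(13)) - N = sqrt(2)*sqrt(13*(1 + 2*13)) - 1*9801 = sqrt(2)*sqrt(13*(1 + 26)) - 9801 = sqrt(2)*sqrt(13*27) - 9801 = sqrt(2)*sqrt(351) - 9801 = sqrt(2)*(3*sqrt(39)) - 9801 = 3*sqrt(78) - 9801 = -9801 + 3*sqrt(78)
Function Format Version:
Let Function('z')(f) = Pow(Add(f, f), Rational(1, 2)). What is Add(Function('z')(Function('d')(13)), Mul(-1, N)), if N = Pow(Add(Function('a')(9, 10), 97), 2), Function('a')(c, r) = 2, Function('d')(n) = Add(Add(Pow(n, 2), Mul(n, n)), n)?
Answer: Add(-9801, Mul(3, Pow(78, Rational(1, 2)))) ≈ -9774.5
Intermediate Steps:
Function('d')(n) = Add(n, Mul(2, Pow(n, 2))) (Function('d')(n) = Add(Add(Pow(n, 2), Pow(n, 2)), n) = Add(Mul(2, Pow(n, 2)), n) = Add(n, Mul(2, Pow(n, 2))))
Function('z')(f) = Mul(Pow(2, Rational(1, 2)), Pow(f, Rational(1, 2))) (Function('z')(f) = Pow(Mul(2, f), Rational(1, 2)) = Mul(Pow(2, Rational(1, 2)), Pow(f, Rational(1, 2))))
N = 9801 (N = Pow(Add(2, 97), 2) = Pow(99, 2) = 9801)
Add(Function('z')(Function('d')(13)), Mul(-1, N)) = Add(Mul(Pow(2, Rational(1, 2)), Pow(Mul(13, Add(1, Mul(2, 13))), Rational(1, 2))), Mul(-1, 9801)) = Add(Mul(Pow(2, Rational(1, 2)), Pow(Mul(13, Add(1, 26)), Rational(1, 2))), -9801) = Add(Mul(Pow(2, Rational(1, 2)), Pow(Mul(13, 27), Rational(1, 2))), -9801) = Add(Mul(Pow(2, Rational(1, 2)), Pow(351, Rational(1, 2))), -9801) = Add(Mul(Pow(2, Rational(1, 2)), Mul(3, Pow(39, Rational(1, 2)))), -9801) = Add(Mul(3, Pow(78, Rational(1, 2))), -9801) = Add(-9801, Mul(3, Pow(78, Rational(1, 2))))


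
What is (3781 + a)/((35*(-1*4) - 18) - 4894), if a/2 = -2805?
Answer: 1829/5052 ≈ 0.36203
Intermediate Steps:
a = -5610 (a = 2*(-2805) = -5610)
(3781 + a)/((35*(-1*4) - 18) - 4894) = (3781 - 5610)/((35*(-1*4) - 18) - 4894) = -1829/((35*(-4) - 18) - 4894) = -1829/((-140 - 18) - 4894) = -1829/(-158 - 4894) = -1829/(-5052) = -1829*(-1/5052) = 1829/5052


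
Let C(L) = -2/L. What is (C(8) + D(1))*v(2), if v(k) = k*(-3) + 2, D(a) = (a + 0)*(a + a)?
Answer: -7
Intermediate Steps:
D(a) = 2*a² (D(a) = a*(2*a) = 2*a²)
v(k) = 2 - 3*k (v(k) = -3*k + 2 = 2 - 3*k)
(C(8) + D(1))*v(2) = (-2/8 + 2*1²)*(2 - 3*2) = (-2*⅛ + 2*1)*(2 - 6) = (-¼ + 2)*(-4) = (7/4)*(-4) = -7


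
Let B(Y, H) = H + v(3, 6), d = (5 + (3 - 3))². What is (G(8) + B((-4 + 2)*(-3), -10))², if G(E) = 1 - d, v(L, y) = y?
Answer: 784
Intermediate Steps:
d = 25 (d = (5 + 0)² = 5² = 25)
B(Y, H) = 6 + H (B(Y, H) = H + 6 = 6 + H)
G(E) = -24 (G(E) = 1 - 1*25 = 1 - 25 = -24)
(G(8) + B((-4 + 2)*(-3), -10))² = (-24 + (6 - 10))² = (-24 - 4)² = (-28)² = 784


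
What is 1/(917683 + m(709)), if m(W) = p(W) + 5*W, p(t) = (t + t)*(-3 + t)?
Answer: 1/1922336 ≈ 5.2020e-7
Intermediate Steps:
p(t) = 2*t*(-3 + t) (p(t) = (2*t)*(-3 + t) = 2*t*(-3 + t))
m(W) = 5*W + 2*W*(-3 + W) (m(W) = 2*W*(-3 + W) + 5*W = 5*W + 2*W*(-3 + W))
1/(917683 + m(709)) = 1/(917683 + 709*(-1 + 2*709)) = 1/(917683 + 709*(-1 + 1418)) = 1/(917683 + 709*1417) = 1/(917683 + 1004653) = 1/1922336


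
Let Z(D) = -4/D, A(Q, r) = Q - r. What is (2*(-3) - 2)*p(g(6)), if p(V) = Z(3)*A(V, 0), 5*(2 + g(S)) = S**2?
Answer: 832/15 ≈ 55.467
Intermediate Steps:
g(S) = -2 + S**2/5
p(V) = -4*V/3 (p(V) = (-4/3)*(V - 1*0) = (-4*1/3)*(V + 0) = -4*V/3)
(2*(-3) - 2)*p(g(6)) = (2*(-3) - 2)*(-4*(-2 + (1/5)*6**2)/3) = (-6 - 2)*(-4*(-2 + (1/5)*36)/3) = -(-32)*(-2 + 36/5)/3 = -(-32)*26/(3*5) = -8*(-104/15) = 832/15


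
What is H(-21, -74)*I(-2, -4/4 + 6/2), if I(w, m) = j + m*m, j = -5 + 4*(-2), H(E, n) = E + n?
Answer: 855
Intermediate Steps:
j = -13 (j = -5 - 8 = -13)
I(w, m) = -13 + m² (I(w, m) = -13 + m*m = -13 + m²)
H(-21, -74)*I(-2, -4/4 + 6/2) = (-21 - 74)*(-13 + (-4/4 + 6/2)²) = -95*(-13 + (-4*¼ + 6*(½))²) = -95*(-13 + (-1 + 3)²) = -95*(-13 + 2²) = -95*(-13 + 4) = -95*(-9) = 855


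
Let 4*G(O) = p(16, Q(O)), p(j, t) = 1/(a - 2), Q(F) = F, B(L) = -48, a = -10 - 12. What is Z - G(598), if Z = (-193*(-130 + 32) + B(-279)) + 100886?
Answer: 11496193/96 ≈ 1.1975e+5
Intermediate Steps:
a = -22
p(j, t) = -1/24 (p(j, t) = 1/(-22 - 2) = 1/(-24) = -1/24)
G(O) = -1/96 (G(O) = (1/4)*(-1/24) = -1/96)
Z = 119752 (Z = (-193*(-130 + 32) - 48) + 100886 = (-193*(-98) - 48) + 100886 = (18914 - 48) + 100886 = 18866 + 100886 = 119752)
Z - G(598) = 119752 - 1*(-1/96) = 119752 + 1/96 = 11496193/96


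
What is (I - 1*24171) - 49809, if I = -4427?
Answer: -78407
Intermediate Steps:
(I - 1*24171) - 49809 = (-4427 - 1*24171) - 49809 = (-4427 - 24171) - 49809 = -28598 - 49809 = -78407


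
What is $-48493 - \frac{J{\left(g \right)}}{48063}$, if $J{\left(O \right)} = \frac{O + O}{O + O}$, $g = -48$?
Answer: $- \frac{2330719060}{48063} \approx -48493.0$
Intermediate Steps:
$J{\left(O \right)} = 1$ ($J{\left(O \right)} = \frac{2 O}{2 O} = 2 O \frac{1}{2 O} = 1$)
$-48493 - \frac{J{\left(g \right)}}{48063} = -48493 - 1 \cdot \frac{1}{48063} = -48493 - \frac{1}{48063} = - \frac{2330719060}{48063}$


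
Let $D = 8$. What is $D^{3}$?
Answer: $512$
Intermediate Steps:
$D^{3} = 8^{3} = 512$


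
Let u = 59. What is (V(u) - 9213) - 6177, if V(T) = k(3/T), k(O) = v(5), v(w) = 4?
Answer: -15386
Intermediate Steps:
k(O) = 4
V(T) = 4
(V(u) - 9213) - 6177 = (4 - 9213) - 6177 = -9209 - 6177 = -15386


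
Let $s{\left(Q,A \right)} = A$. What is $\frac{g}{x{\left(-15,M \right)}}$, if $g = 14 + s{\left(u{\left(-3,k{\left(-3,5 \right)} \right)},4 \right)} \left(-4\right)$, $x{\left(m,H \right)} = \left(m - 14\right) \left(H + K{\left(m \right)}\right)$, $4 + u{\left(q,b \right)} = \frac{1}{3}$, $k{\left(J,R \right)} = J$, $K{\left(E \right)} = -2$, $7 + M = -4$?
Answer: $- \frac{2}{377} \approx -0.005305$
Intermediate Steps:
$M = -11$ ($M = -7 - 4 = -11$)
$u{\left(q,b \right)} = - \frac{11}{3}$ ($u{\left(q,b \right)} = -4 + \frac{1}{3} = - \frac{11}{3}$)
$x{\left(m,H \right)} = \left(-14 + m\right) \left(-2 + H\right)$ ($x{\left(m,H \right)} = \left(m - 14\right) \left(H - 2\right) = \left(-14 + m\right) \left(-2 + H\right)$)
$g = -2$ ($g = 14 + 4 \left(-4\right) = 14 - 16 = -2$)
$\frac{g}{x{\left(-15,M \right)}} = - \frac{2}{28 - -154 - -30 - -165} = - \frac{2}{28 + 154 + 30 + 165} = - \frac{2}{377}$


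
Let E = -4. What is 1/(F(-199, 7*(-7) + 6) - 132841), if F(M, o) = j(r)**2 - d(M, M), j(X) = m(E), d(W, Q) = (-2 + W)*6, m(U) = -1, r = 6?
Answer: -1/131634 ≈ -7.5968e-6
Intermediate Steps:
d(W, Q) = -12 + 6*W
j(X) = -1
F(M, o) = 13 - 6*M (F(M, o) = (-1)**2 - (-12 + 6*M) = 1 + (12 - 6*M) = 13 - 6*M)
1/(F(-199, 7*(-7) + 6) - 132841) = 1/((13 - 6*(-199)) - 132841) = 1/((13 + 1194) - 132841) = 1/(1207 - 132841) = 1/(-131634) = -1/131634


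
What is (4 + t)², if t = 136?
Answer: 19600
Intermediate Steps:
(4 + t)² = (4 + 136)² = 140² = 19600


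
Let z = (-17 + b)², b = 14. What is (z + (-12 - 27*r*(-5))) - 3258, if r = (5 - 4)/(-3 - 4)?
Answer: -22962/7 ≈ -3280.3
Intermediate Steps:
r = -⅐ (r = 1/(-7) = 1*(-⅐) = -⅐ ≈ -0.14286)
z = 9 (z = (-17 + 14)² = (-3)² = 9)
(z + (-12 - 27*r*(-5))) - 3258 = (9 + (-12 - 27*(-⅐*(-5)))) - 3258 = (9 + (-12 - 135/7)) - 3258 = (9 - 219/7) - 3258 = -156/7 - 3258 = -22962/7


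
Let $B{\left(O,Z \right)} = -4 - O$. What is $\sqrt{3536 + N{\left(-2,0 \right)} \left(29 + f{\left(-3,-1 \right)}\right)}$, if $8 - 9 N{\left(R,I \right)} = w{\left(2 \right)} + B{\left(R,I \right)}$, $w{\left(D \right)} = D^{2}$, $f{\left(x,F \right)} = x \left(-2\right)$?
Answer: $\frac{\sqrt{32034}}{3} \approx 59.66$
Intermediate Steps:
$f{\left(x,F \right)} = - 2 x$
$N{\left(R,I \right)} = \frac{8}{9} + \frac{R}{9}$ ($N{\left(R,I \right)} = \frac{8}{9} - \frac{2^{2} - \left(4 + R\right)}{9} = \frac{8}{9} - \frac{4 - \left(4 + R\right)}{9} = \frac{8}{9} - \frac{\left(-1\right) R}{9} = \frac{8}{9} + \frac{R}{9}$)
$\sqrt{3536 + N{\left(-2,0 \right)} \left(29 + f{\left(-3,-1 \right)}\right)} = \sqrt{3536 + \left(\frac{8}{9} + \frac{1}{9} \left(-2\right)\right) \left(29 - -6\right)} = \sqrt{3536 + \left(\frac{8}{9} - \frac{2}{9}\right) \left(29 + 6\right)} = \sqrt{3536 + \frac{2}{3} \cdot 35} = \sqrt{3536 + \frac{70}{3}} = \sqrt{\frac{10678}{3}} = \frac{\sqrt{32034}}{3}$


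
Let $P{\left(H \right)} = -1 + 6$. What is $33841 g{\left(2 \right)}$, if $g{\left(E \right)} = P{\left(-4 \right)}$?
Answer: $169205$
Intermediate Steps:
$P{\left(H \right)} = 5$
$g{\left(E \right)} = 5$
$33841 g{\left(2 \right)} = 33841 \cdot 5 = 169205$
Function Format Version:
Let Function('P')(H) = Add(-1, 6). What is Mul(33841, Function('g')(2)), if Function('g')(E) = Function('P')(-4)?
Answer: 169205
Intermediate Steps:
Function('P')(H) = 5
Function('g')(E) = 5
Mul(33841, Function('g')(2)) = Mul(33841, 5) = 169205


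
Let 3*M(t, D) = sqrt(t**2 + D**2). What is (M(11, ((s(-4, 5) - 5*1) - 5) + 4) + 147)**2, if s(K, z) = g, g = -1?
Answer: (441 + sqrt(170))**2/9 ≈ 22906.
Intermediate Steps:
s(K, z) = -1
M(t, D) = sqrt(D**2 + t**2)/3 (M(t, D) = sqrt(t**2 + D**2)/3 = sqrt(D**2 + t**2)/3)
(M(11, ((s(-4, 5) - 5*1) - 5) + 4) + 147)**2 = (sqrt((((-1 - 5*1) - 5) + 4)**2 + 11**2)/3 + 147)**2 = (sqrt((((-1 - 5) - 5) + 4)**2 + 121)/3 + 147)**2 = (sqrt(((-6 - 5) + 4)**2 + 121)/3 + 147)**2 = (sqrt((-11 + 4)**2 + 121)/3 + 147)**2 = (sqrt((-7)**2 + 121)/3 + 147)**2 = (sqrt(49 + 121)/3 + 147)**2 = (sqrt(170)/3 + 147)**2 = (147 + sqrt(170)/3)**2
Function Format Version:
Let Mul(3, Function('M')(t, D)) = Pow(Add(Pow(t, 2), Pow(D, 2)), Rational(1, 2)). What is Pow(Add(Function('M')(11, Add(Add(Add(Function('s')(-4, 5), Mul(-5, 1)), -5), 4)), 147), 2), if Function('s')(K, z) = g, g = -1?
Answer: Mul(Rational(1, 9), Pow(Add(441, Pow(170, Rational(1, 2))), 2)) ≈ 22906.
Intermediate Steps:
Function('s')(K, z) = -1
Function('M')(t, D) = Mul(Rational(1, 3), Pow(Add(Pow(D, 2), Pow(t, 2)), Rational(1, 2))) (Function('M')(t, D) = Mul(Rational(1, 3), Pow(Add(Pow(t, 2), Pow(D, 2)), Rational(1, 2))) = Mul(Rational(1, 3), Pow(Add(Pow(D, 2), Pow(t, 2)), Rational(1, 2))))
Pow(Add(Function('M')(11, Add(Add(Add(Function('s')(-4, 5), Mul(-5, 1)), -5), 4)), 147), 2) = Pow(Add(Mul(Rational(1, 3), Pow(Add(Pow(Add(Add(Add(-1, Mul(-5, 1)), -5), 4), 2), Pow(11, 2)), Rational(1, 2))), 147), 2) = Pow(Add(Mul(Rational(1, 3), Pow(Add(Pow(Add(Add(Add(-1, -5), -5), 4), 2), 121), Rational(1, 2))), 147), 2) = Pow(Add(Mul(Rational(1, 3), Pow(Add(Pow(Add(Add(-6, -5), 4), 2), 121), Rational(1, 2))), 147), 2) = Pow(Add(Mul(Rational(1, 3), Pow(Add(Pow(Add(-11, 4), 2), 121), Rational(1, 2))), 147), 2) = Pow(Add(Mul(Rational(1, 3), Pow(Add(Pow(-7, 2), 121), Rational(1, 2))), 147), 2) = Pow(Add(Mul(Rational(1, 3), Pow(Add(49, 121), Rational(1, 2))), 147), 2) = Pow(Add(Mul(Rational(1, 3), Pow(170, Rational(1, 2))), 147), 2) = Pow(Add(147, Mul(Rational(1, 3), Pow(170, Rational(1, 2)))), 2)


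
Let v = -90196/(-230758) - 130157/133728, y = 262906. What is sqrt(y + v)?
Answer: sqrt(3911810363429857746924066)/3857350728 ≈ 512.74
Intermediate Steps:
v = -8986519159/15429402912 (v = -90196*(-1/230758) - 130157*1/133728 = 45098/115379 - 130157/133728 = -8986519159/15429402912 ≈ -0.58243)
sqrt(y + v) = sqrt(262906 - 8986519159/15429402912) = sqrt(4056473615463113/15429402912) = sqrt(3911810363429857746924066)/3857350728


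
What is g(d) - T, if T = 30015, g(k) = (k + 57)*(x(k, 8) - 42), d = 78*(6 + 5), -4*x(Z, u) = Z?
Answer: -529425/2 ≈ -2.6471e+5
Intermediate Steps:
x(Z, u) = -Z/4
d = 858 (d = 78*11 = 858)
g(k) = (-42 - k/4)*(57 + k) (g(k) = (k + 57)*(-k/4 - 42) = (57 + k)*(-42 - k/4) = (-42 - k/4)*(57 + k))
g(d) - T = (-2394 - 225/4*858 - 1/4*858**2) - 1*30015 = (-2394 - 96525/2 - 1/4*736164) - 30015 = (-2394 - 96525/2 - 184041) - 30015 = -469395/2 - 30015 = -529425/2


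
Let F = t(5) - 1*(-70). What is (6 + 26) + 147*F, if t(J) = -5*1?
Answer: 9587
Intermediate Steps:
t(J) = -5
F = 65 (F = -5 - 1*(-70) = -5 + 70 = 65)
(6 + 26) + 147*F = (6 + 26) + 147*65 = 32 + 9555 = 9587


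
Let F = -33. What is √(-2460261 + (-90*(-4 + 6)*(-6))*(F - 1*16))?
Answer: I*√2513181 ≈ 1585.3*I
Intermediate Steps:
√(-2460261 + (-90*(-4 + 6)*(-6))*(F - 1*16)) = √(-2460261 + (-90*(-4 + 6)*(-6))*(-33 - 1*16)) = √(-2460261 + (-180*(-6))*(-33 - 16)) = √(-2460261 - 90*(-12)*(-49)) = √(-2460261 + 1080*(-49)) = √(-2460261 - 52920) = √(-2513181) = I*√2513181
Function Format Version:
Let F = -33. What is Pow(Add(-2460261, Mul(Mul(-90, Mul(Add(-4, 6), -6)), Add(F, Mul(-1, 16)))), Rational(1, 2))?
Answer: Mul(I, Pow(2513181, Rational(1, 2))) ≈ Mul(1585.3, I)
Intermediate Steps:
Pow(Add(-2460261, Mul(Mul(-90, Mul(Add(-4, 6), -6)), Add(F, Mul(-1, 16)))), Rational(1, 2)) = Pow(Add(-2460261, Mul(Mul(-90, Mul(Add(-4, 6), -6)), Add(-33, Mul(-1, 16)))), Rational(1, 2)) = Pow(Add(-2460261, Mul(Mul(-90, Mul(2, -6)), Add(-33, -16))), Rational(1, 2)) = Pow(Add(-2460261, Mul(Mul(-90, -12), -49)), Rational(1, 2)) = Pow(Add(-2460261, Mul(1080, -49)), Rational(1, 2)) = Pow(Add(-2460261, -52920), Rational(1, 2)) = Pow(-2513181, Rational(1, 2)) = Mul(I, Pow(2513181, Rational(1, 2)))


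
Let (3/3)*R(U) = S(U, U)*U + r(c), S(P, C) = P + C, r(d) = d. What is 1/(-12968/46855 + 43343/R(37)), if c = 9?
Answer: 128710685/1995213169 ≈ 0.064510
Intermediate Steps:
S(P, C) = C + P
R(U) = 9 + 2*U² (R(U) = (U + U)*U + 9 = (2*U)*U + 9 = 2*U² + 9 = 9 + 2*U²)
1/(-12968/46855 + 43343/R(37)) = 1/(-12968/46855 + 43343/(9 + 2*37²)) = 1/(-12968*1/46855 + 43343/(9 + 2*1369)) = 1/(-12968/46855 + 43343/(9 + 2738)) = 1/(-12968/46855 + 43343/2747) = 1/(1995213169/128710685) = 128710685/1995213169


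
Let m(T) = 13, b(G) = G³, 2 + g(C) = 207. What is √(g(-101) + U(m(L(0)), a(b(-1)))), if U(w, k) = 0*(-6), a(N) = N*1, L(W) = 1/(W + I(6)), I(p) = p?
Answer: √205 ≈ 14.318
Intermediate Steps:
g(C) = 205 (g(C) = -2 + 207 = 205)
L(W) = 1/(6 + W) (L(W) = 1/(W + 6) = 1/(6 + W))
a(N) = N
U(w, k) = 0
√(g(-101) + U(m(L(0)), a(b(-1)))) = √(205 + 0) = √205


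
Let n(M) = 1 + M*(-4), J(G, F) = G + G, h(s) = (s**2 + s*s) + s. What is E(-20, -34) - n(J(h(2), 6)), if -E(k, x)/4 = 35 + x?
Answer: 75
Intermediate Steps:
E(k, x) = -140 - 4*x (E(k, x) = -4*(35 + x) = -140 - 4*x)
h(s) = s + 2*s**2 (h(s) = (s**2 + s**2) + s = 2*s**2 + s = s + 2*s**2)
J(G, F) = 2*G
n(M) = 1 - 4*M
E(-20, -34) - n(J(h(2), 6)) = (-140 - 4*(-34)) - (1 - 8*2*(1 + 2*2)) = (-140 + 136) - (1 - 8*2*(1 + 4)) = -4 - (1 - 8*2*5) = -4 - (1 - 8*10) = -4 - (1 - 4*20) = -4 - (1 - 80) = -4 - 1*(-79) = -4 + 79 = 75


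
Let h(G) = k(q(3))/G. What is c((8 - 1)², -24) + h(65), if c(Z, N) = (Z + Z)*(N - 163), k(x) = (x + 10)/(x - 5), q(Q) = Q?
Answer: -183261/10 ≈ -18326.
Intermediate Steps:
k(x) = (10 + x)/(-5 + x)
c(Z, N) = 2*Z*(-163 + N) (c(Z, N) = (2*Z)*(-163 + N) = 2*Z*(-163 + N))
h(G) = -13/(2*G) (h(G) = ((10 + 3)/(-5 + 3))/G = (13/(-2))/G = (-½*13)/G = -13/(2*G))
c((8 - 1)², -24) + h(65) = 2*(8 - 1)²*(-163 - 24) - 13/2/65 = 2*7²*(-187) - 13/2*1/65 = 2*49*(-187) - ⅒ = -18326 - ⅒ = -183261/10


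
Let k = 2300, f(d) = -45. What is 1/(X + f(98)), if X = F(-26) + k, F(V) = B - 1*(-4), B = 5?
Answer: 1/2264 ≈ 0.00044170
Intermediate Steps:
F(V) = 9 (F(V) = 5 - 1*(-4) = 5 + 4 = 9)
X = 2309 (X = 9 + 2300 = 2309)
1/(X + f(98)) = 1/(2309 - 45) = 1/2264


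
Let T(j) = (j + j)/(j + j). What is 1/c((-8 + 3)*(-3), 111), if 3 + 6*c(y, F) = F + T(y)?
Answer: 6/109 ≈ 0.055046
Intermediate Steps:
T(j) = 1 (T(j) = (2*j)/((2*j)) = (2*j)*(1/(2*j)) = 1)
c(y, F) = -⅓ + F/6 (c(y, F) = -½ + (F + 1)/6 = -½ + (1 + F)/6 = -½ + (⅙ + F/6) = -⅓ + F/6)
1/c((-8 + 3)*(-3), 111) = 1/(-⅓ + (⅙)*111) = 1/(-⅓ + 37/2) = 1/(109/6) = 6/109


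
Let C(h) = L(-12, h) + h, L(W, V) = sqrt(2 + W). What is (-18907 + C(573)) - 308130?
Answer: -326464 + I*sqrt(10) ≈ -3.2646e+5 + 3.1623*I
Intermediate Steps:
C(h) = h + I*sqrt(10) (C(h) = sqrt(2 - 12) + h = sqrt(-10) + h = I*sqrt(10) + h = h + I*sqrt(10))
(-18907 + C(573)) - 308130 = (-18907 + (573 + I*sqrt(10))) - 308130 = (-18334 + I*sqrt(10)) - 308130 = -326464 + I*sqrt(10)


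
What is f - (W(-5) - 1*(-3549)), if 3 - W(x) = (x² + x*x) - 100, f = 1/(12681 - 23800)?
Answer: -40050639/11119 ≈ -3602.0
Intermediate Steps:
f = -1/11119 (f = 1/(-11119) = -1/11119 ≈ -8.9936e-5)
W(x) = 103 - 2*x² (W(x) = 3 - ((x² + x*x) - 100) = 3 - ((x² + x²) - 100) = 3 - (2*x² - 100) = 3 - (-100 + 2*x²) = 3 + (100 - 2*x²) = 103 - 2*x²)
f - (W(-5) - 1*(-3549)) = -1/11119 - ((103 - 2*(-5)²) - 1*(-3549)) = -1/11119 - ((103 - 2*25) + 3549) = -1/11119 - ((103 - 50) + 3549) = -1/11119 - (53 + 3549) = -1/11119 - 1*3602 = -1/11119 - 3602 = -40050639/11119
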